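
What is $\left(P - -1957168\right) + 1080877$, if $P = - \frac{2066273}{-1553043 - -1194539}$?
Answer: $\frac{1089153350953}{358504} \approx 3.0381 \cdot 10^{6}$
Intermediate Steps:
$P = \frac{2066273}{358504}$ ($P = - \frac{2066273}{-1553043 + 1194539} = - \frac{2066273}{-358504} = \left(-2066273\right) \left(- \frac{1}{358504}\right) = \frac{2066273}{358504} \approx 5.7636$)
$\left(P - -1957168\right) + 1080877 = \left(\frac{2066273}{358504} - -1957168\right) + 1080877 = \left(\frac{2066273}{358504} + 1957168\right) + 1080877 = \frac{701654622945}{358504} + 1080877 = \frac{1089153350953}{358504}$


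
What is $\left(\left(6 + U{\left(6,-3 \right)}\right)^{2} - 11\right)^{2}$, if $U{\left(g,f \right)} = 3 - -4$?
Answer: $24964$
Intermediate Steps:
$U{\left(g,f \right)} = 7$ ($U{\left(g,f \right)} = 3 + 4 = 7$)
$\left(\left(6 + U{\left(6,-3 \right)}\right)^{2} - 11\right)^{2} = \left(\left(6 + 7\right)^{2} - 11\right)^{2} = \left(13^{2} - 11\right)^{2} = \left(169 - 11\right)^{2} = 158^{2} = 24964$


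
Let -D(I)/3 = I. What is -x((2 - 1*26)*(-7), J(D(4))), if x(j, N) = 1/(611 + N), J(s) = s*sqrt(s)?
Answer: -611/375049 - 24*I*sqrt(3)/375049 ≈ -0.0016291 - 0.00011084*I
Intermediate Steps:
D(I) = -3*I
J(s) = s**(3/2)
-x((2 - 1*26)*(-7), J(D(4))) = -1/(611 + (-3*4)**(3/2)) = -1/(611 + (-12)**(3/2)) = -1/(611 - 24*I*sqrt(3))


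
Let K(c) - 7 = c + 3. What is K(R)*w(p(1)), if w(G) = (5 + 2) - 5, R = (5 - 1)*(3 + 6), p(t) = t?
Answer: 92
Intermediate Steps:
R = 36 (R = 4*9 = 36)
K(c) = 10 + c (K(c) = 7 + (c + 3) = 7 + (3 + c) = 10 + c)
w(G) = 2 (w(G) = 7 - 5 = 2)
K(R)*w(p(1)) = (10 + 36)*2 = 46*2 = 92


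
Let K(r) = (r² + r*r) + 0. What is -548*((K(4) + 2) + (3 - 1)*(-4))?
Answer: -14248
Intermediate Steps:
K(r) = 2*r² (K(r) = (r² + r²) + 0 = 2*r² + 0 = 2*r²)
-548*((K(4) + 2) + (3 - 1)*(-4)) = -548*((2*4² + 2) + (3 - 1)*(-4)) = -548*((2*16 + 2) + 2*(-4)) = -548*((32 + 2) - 8) = -548*(34 - 8) = -548*26 = -14248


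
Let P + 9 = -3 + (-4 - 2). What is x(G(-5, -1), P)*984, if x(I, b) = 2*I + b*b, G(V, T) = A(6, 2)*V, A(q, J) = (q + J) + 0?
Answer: 240096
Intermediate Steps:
A(q, J) = J + q (A(q, J) = (J + q) + 0 = J + q)
G(V, T) = 8*V (G(V, T) = (2 + 6)*V = 8*V)
P = -18 (P = -9 + (-3 + (-4 - 2)) = -9 + (-3 - 6) = -9 - 9 = -18)
x(I, b) = b² + 2*I (x(I, b) = 2*I + b² = b² + 2*I)
x(G(-5, -1), P)*984 = ((-18)² + 2*(8*(-5)))*984 = (324 + 2*(-40))*984 = (324 - 80)*984 = 244*984 = 240096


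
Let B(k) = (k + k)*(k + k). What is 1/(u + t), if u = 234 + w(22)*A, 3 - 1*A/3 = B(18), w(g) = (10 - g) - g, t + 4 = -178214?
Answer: -1/46098 ≈ -2.1693e-5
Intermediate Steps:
t = -178218 (t = -4 - 178214 = -178218)
w(g) = 10 - 2*g
B(k) = 4*k**2 (B(k) = (2*k)*(2*k) = 4*k**2)
A = -3879 (A = 9 - 12*18**2 = 9 - 12*324 = 9 - 3*1296 = 9 - 3888 = -3879)
u = 132120 (u = 234 + (10 - 2*22)*(-3879) = 234 + (10 - 44)*(-3879) = 234 - 34*(-3879) = 234 + 131886 = 132120)
1/(u + t) = 1/(132120 - 178218) = 1/(-46098) = -1/46098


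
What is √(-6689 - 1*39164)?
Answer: I*√45853 ≈ 214.13*I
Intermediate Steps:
√(-6689 - 1*39164) = √(-6689 - 39164) = √(-45853) = I*√45853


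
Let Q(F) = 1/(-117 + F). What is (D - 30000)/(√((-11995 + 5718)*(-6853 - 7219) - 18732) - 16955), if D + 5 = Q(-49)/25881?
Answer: 2185649742171605/855643846207998 + 128908861231*√22077803/427821923103999 ≈ 3.9702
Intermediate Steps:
D = -21481231/4296246 (D = -5 + 1/(-117 - 49*25881) = -5 + (1/25881)/(-166) = -5 - 1/166*1/25881 = -5 - 1/4296246 = -21481231/4296246 ≈ -5.0000)
(D - 30000)/(√((-11995 + 5718)*(-6853 - 7219) - 18732) - 16955) = (-21481231/4296246 - 30000)/(√((-11995 + 5718)*(-6853 - 7219) - 18732) - 16955) = -128908861231/(4296246*(√(-6277*(-14072) - 18732) - 16955)) = -128908861231/(4296246*(√(88329944 - 18732) - 16955)) = -128908861231/(4296246*(√88311212 - 16955)) = -128908861231/(4296246*(2*√22077803 - 16955)) = -128908861231/(4296246*(-16955 + 2*√22077803))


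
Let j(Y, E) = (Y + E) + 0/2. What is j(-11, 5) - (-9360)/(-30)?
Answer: -318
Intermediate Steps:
j(Y, E) = E + Y (j(Y, E) = (E + Y) + 0*(½) = (E + Y) + 0 = E + Y)
j(-11, 5) - (-9360)/(-30) = (5 - 11) - (-9360)/(-30) = -6 - (-9360)*(-1)/30 = -6 - 90*52/15 = -6 - 312 = -318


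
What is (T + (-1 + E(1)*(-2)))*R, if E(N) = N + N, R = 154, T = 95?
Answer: 13860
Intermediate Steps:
E(N) = 2*N
(T + (-1 + E(1)*(-2)))*R = (95 + (-1 + (2*1)*(-2)))*154 = (95 + (-1 + 2*(-2)))*154 = (95 + (-1 - 4))*154 = (95 - 5)*154 = 90*154 = 13860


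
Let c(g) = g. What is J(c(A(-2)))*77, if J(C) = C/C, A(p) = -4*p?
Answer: 77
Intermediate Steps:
J(C) = 1
J(c(A(-2)))*77 = 1*77 = 77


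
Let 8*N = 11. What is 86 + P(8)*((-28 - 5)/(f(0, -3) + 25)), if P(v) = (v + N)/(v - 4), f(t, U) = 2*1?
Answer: 7981/96 ≈ 83.135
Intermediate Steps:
N = 11/8 (N = (⅛)*11 = 11/8 ≈ 1.3750)
f(t, U) = 2
P(v) = (11/8 + v)/(-4 + v) (P(v) = (v + 11/8)/(v - 4) = (11/8 + v)/(-4 + v))
86 + P(8)*((-28 - 5)/(f(0, -3) + 25)) = 86 + ((11/8 + 8)/(-4 + 8))*((-28 - 5)/(2 + 25)) = 86 + ((75/8)/4)*(-33/27) = 86 + ((¼)*(75/8))*(-33*1/27) = 86 + (75/32)*(-11/9) = 86 - 275/96 = 7981/96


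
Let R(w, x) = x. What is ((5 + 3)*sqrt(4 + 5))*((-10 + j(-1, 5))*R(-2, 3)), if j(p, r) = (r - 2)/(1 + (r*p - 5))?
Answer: -744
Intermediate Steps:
j(p, r) = (-2 + r)/(-4 + p*r) (j(p, r) = (-2 + r)/(1 + (p*r - 5)) = (-2 + r)/(1 + (-5 + p*r)) = (-2 + r)/(-4 + p*r))
((5 + 3)*sqrt(4 + 5))*((-10 + j(-1, 5))*R(-2, 3)) = ((5 + 3)*sqrt(4 + 5))*((-10 + (-2 + 5)/(-4 - 1*5))*3) = (8*sqrt(9))*((-10 + 3/(-4 - 5))*3) = (8*3)*((-10 + 3/(-9))*3) = 24*((-10 - 1/9*3)*3) = 24*((-10 - 1/3)*3) = 24*(-31/3*3) = 24*(-31) = -744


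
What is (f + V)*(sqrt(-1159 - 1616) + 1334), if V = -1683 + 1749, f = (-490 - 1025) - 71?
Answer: -2027680 - 7600*I*sqrt(111) ≈ -2.0277e+6 - 80071.0*I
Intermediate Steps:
f = -1586 (f = -1515 - 71 = -1586)
V = 66
(f + V)*(sqrt(-1159 - 1616) + 1334) = (-1586 + 66)*(sqrt(-1159 - 1616) + 1334) = -1520*(sqrt(-2775) + 1334) = -1520*(5*I*sqrt(111) + 1334) = -1520*(1334 + 5*I*sqrt(111)) = -2027680 - 7600*I*sqrt(111)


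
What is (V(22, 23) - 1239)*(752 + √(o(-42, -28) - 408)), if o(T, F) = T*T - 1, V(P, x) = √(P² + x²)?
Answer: -(752 + √1355)*(1239 - √1013) ≈ -9.5223e+5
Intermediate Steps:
o(T, F) = -1 + T² (o(T, F) = T² - 1 = -1 + T²)
(V(22, 23) - 1239)*(752 + √(o(-42, -28) - 408)) = (√(22² + 23²) - 1239)*(752 + √((-1 + (-42)²) - 408)) = (√(484 + 529) - 1239)*(752 + √((-1 + 1764) - 408)) = (√1013 - 1239)*(752 + √(1763 - 408)) = (-1239 + √1013)*(752 + √1355)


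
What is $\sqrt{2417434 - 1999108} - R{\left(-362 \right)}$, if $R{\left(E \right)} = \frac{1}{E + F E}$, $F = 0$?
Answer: $\frac{1}{362} + \sqrt{418326} \approx 646.78$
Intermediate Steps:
$R{\left(E \right)} = \frac{1}{E}$ ($R{\left(E \right)} = \frac{1}{E + 0 E} = \frac{1}{E + 0} = \frac{1}{E}$)
$\sqrt{2417434 - 1999108} - R{\left(-362 \right)} = \sqrt{2417434 - 1999108} - \frac{1}{-362} = \sqrt{418326} - - \frac{1}{362} = \sqrt{418326} + \frac{1}{362} = \frac{1}{362} + \sqrt{418326}$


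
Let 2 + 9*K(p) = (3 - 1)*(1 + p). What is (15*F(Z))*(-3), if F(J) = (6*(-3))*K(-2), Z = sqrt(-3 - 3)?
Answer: -360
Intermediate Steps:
Z = I*sqrt(6) (Z = sqrt(-6) = I*sqrt(6) ≈ 2.4495*I)
K(p) = 2*p/9 (K(p) = -2/9 + ((3 - 1)*(1 + p))/9 = -2/9 + (2*(1 + p))/9 = -2/9 + (2 + 2*p)/9 = -2/9 + (2/9 + 2*p/9) = 2*p/9)
F(J) = 8 (F(J) = (6*(-3))*((2/9)*(-2)) = -18*(-4/9) = 8)
(15*F(Z))*(-3) = (15*8)*(-3) = 120*(-3) = -360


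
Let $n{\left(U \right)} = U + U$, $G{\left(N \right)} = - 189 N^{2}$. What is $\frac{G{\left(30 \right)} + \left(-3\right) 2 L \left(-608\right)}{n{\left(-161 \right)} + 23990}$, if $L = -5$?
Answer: $- \frac{47085}{5917} \approx -7.9576$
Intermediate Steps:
$n{\left(U \right)} = 2 U$
$\frac{G{\left(30 \right)} + \left(-3\right) 2 L \left(-608\right)}{n{\left(-161 \right)} + 23990} = \frac{- 189 \cdot 30^{2} + \left(-3\right) 2 \left(-5\right) \left(-608\right)}{2 \left(-161\right) + 23990} = \frac{\left(-189\right) 900 + \left(-6\right) \left(-5\right) \left(-608\right)}{-322 + 23990} = \frac{-170100 + 30 \left(-608\right)}{23668} = \left(-170100 - 18240\right) \frac{1}{23668} = \left(-188340\right) \frac{1}{23668} = - \frac{47085}{5917}$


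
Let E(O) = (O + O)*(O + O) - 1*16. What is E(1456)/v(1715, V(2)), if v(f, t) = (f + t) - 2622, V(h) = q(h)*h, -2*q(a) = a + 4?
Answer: -8479728/913 ≈ -9287.8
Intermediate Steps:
q(a) = -2 - a/2 (q(a) = -(a + 4)/2 = -(4 + a)/2 = -2 - a/2)
V(h) = h*(-2 - h/2) (V(h) = (-2 - h/2)*h = h*(-2 - h/2))
v(f, t) = -2622 + f + t
E(O) = -16 + 4*O² (E(O) = (2*O)*(2*O) - 16 = 4*O² - 16 = -16 + 4*O²)
E(1456)/v(1715, V(2)) = (-16 + 4*1456²)/(-2622 + 1715 - ½*2*(4 + 2)) = (-16 + 4*2119936)/(-2622 + 1715 - ½*2*6) = (-16 + 8479744)/(-2622 + 1715 - 6) = 8479728/(-913) = 8479728*(-1/913) = -8479728/913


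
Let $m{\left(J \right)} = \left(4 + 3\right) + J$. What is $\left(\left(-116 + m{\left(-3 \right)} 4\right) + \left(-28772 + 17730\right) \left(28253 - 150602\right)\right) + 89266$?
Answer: $1351066824$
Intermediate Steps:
$m{\left(J \right)} = 7 + J$
$\left(\left(-116 + m{\left(-3 \right)} 4\right) + \left(-28772 + 17730\right) \left(28253 - 150602\right)\right) + 89266 = \left(\left(-116 + \left(7 - 3\right) 4\right) + \left(-28772 + 17730\right) \left(28253 - 150602\right)\right) + 89266 = \left(\left(-116 + 4 \cdot 4\right) - -1350977658\right) + 89266 = \left(\left(-116 + 16\right) + 1350977658\right) + 89266 = \left(-100 + 1350977658\right) + 89266 = 1350977558 + 89266 = 1351066824$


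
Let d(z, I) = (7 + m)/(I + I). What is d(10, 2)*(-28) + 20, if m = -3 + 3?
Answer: -29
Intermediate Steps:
m = 0
d(z, I) = 7/(2*I) (d(z, I) = (7 + 0)/(I + I) = 7/((2*I)) = 7*(1/(2*I)) = 7/(2*I))
d(10, 2)*(-28) + 20 = ((7/2)/2)*(-28) + 20 = ((7/2)*(1/2))*(-28) + 20 = (7/4)*(-28) + 20 = -49 + 20 = -29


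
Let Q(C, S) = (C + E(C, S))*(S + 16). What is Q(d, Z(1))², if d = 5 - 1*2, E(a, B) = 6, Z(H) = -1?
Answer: 18225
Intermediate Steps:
d = 3 (d = 5 - 2 = 3)
Q(C, S) = (6 + C)*(16 + S) (Q(C, S) = (C + 6)*(S + 16) = (6 + C)*(16 + S))
Q(d, Z(1))² = (96 + 6*(-1) + 16*3 + 3*(-1))² = (96 - 6 + 48 - 3)² = 135² = 18225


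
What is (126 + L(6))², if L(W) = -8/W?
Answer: 139876/9 ≈ 15542.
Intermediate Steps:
(126 + L(6))² = (126 - 8/6)² = (126 - 8*⅙)² = (126 - 4/3)² = (374/3)² = 139876/9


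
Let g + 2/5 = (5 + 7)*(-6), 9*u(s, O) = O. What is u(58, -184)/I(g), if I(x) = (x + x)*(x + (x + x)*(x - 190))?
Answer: 2875/772209531 ≈ 3.7231e-6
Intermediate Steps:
u(s, O) = O/9
g = -362/5 (g = -2/5 + (5 + 7)*(-6) = -2/5 + 12*(-6) = -2/5 - 72 = -362/5 ≈ -72.400)
I(x) = 2*x*(x + 2*x*(-190 + x)) (I(x) = (2*x)*(x + (2*x)*(-190 + x)) = (2*x)*(x + 2*x*(-190 + x)) = 2*x*(x + 2*x*(-190 + x)))
u(58, -184)/I(g) = ((1/9)*(-184))/(((-362/5)**2*(-758 + 4*(-362/5)))) = -184*25/(131044*(-758 - 1448/5))/9 = -184/(9*((131044/25)*(-5238/5))) = -184/(9*(-686408472/125)) = -184/9*(-125/686408472) = 2875/772209531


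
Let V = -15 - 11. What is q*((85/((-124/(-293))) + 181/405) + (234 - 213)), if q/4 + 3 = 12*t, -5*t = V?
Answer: 122799479/2325 ≈ 52817.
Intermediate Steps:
V = -26
t = 26/5 (t = -⅕*(-26) = 26/5 ≈ 5.2000)
q = 1188/5 (q = -12 + 4*(12*(26/5)) = -12 + 4*(312/5) = -12 + 1248/5 = 1188/5 ≈ 237.60)
q*((85/((-124/(-293))) + 181/405) + (234 - 213)) = 1188*((85/((-124/(-293))) + 181/405) + (234 - 213))/5 = 1188*((85/((-124*(-1/293))) + 181*(1/405)) + 21)/5 = 1188*((85/(124/293) + 181/405) + 21)/5 = 1188*((85*(293/124) + 181/405) + 21)/5 = 1188*((24905/124 + 181/405) + 21)/5 = 1188*(10108969/50220 + 21)/5 = (1188/5)*(11163589/50220) = 122799479/2325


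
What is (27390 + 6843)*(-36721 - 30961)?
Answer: -2316957906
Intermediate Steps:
(27390 + 6843)*(-36721 - 30961) = 34233*(-67682) = -2316957906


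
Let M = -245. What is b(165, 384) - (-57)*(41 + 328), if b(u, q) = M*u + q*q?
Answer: 128064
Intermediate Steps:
b(u, q) = q**2 - 245*u (b(u, q) = -245*u + q*q = -245*u + q**2 = q**2 - 245*u)
b(165, 384) - (-57)*(41 + 328) = (384**2 - 245*165) - (-57)*(41 + 328) = (147456 - 40425) - (-57)*369 = 107031 - 1*(-21033) = 107031 + 21033 = 128064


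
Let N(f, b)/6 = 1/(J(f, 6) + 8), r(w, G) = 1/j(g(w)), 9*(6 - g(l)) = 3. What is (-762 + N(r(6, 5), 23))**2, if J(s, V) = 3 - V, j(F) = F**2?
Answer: 14470416/25 ≈ 5.7882e+5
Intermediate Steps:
g(l) = 17/3 (g(l) = 6 - 1/9*3 = 6 - 1/3 = 17/3)
r(w, G) = 9/289 (r(w, G) = 1/((17/3)**2) = 1/(289/9) = 9/289)
N(f, b) = 6/5 (N(f, b) = 6/((3 - 1*6) + 8) = 6/((3 - 6) + 8) = 6/(-3 + 8) = 6/5)
(-762 + N(r(6, 5), 23))**2 = (-762 + 6/5)**2 = (-3804/5)**2 = 14470416/25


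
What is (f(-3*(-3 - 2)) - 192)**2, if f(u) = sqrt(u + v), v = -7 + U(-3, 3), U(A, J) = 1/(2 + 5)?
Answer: (1344 - sqrt(399))**2/49 ≈ 35776.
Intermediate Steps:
U(A, J) = 1/7
v = -48/7 (v = -7 + 1/7 = -48/7 ≈ -6.8571)
f(u) = sqrt(-48/7 + u) (f(u) = sqrt(u - 48/7) = sqrt(-48/7 + u))
(f(-3*(-3 - 2)) - 192)**2 = (sqrt(-336 + 49*(-3*(-3 - 2)))/7 - 192)**2 = (sqrt(-336 + 49*(-3*(-5)))/7 - 192)**2 = (sqrt(-336 + 49*15)/7 - 192)**2 = (sqrt(-336 + 735)/7 - 192)**2 = (sqrt(399)/7 - 192)**2 = (-192 + sqrt(399)/7)**2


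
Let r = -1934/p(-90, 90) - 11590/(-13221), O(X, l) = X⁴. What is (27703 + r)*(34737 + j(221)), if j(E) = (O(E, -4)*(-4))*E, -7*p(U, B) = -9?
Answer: -243478134681148596959/4407 ≈ -5.5248e+16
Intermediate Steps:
p(U, B) = 9/7 (p(U, B) = -⅐*(-9) = 9/7)
j(E) = -4*E⁵ (j(E) = (E⁴*(-4))*E = (-4*E⁴)*E = -4*E⁵)
r = -6625244/4407 (r = -1934/9/7 - 11590/(-13221) = -1934*7/9 - 11590*(-1/13221) = -13538/9 + 11590/13221 = -6625244/4407 ≈ -1503.3)
(27703 + r)*(34737 + j(221)) = (27703 - 6625244/4407)*(34737 - 4*221⁵) = 115461877*(34737 - 4*527182965101)/4407 = 115461877*(34737 - 2108731860404)/4407 = (115461877/4407)*(-2108731825667) = -243478134681148596959/4407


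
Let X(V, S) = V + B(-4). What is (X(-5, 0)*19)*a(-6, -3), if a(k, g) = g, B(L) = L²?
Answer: -627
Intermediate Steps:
X(V, S) = 16 + V (X(V, S) = V + (-4)² = V + 16 = 16 + V)
(X(-5, 0)*19)*a(-6, -3) = ((16 - 5)*19)*(-3) = (11*19)*(-3) = 209*(-3) = -627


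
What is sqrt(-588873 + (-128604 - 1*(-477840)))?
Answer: 23*I*sqrt(453) ≈ 489.53*I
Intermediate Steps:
sqrt(-588873 + (-128604 - 1*(-477840))) = sqrt(-588873 + (-128604 + 477840)) = sqrt(-588873 + 349236) = sqrt(-239637) = 23*I*sqrt(453)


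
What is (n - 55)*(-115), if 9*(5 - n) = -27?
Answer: 5405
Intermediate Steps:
n = 8 (n = 5 - ⅑*(-27) = 5 + 3 = 8)
(n - 55)*(-115) = (8 - 55)*(-115) = -47*(-115) = 5405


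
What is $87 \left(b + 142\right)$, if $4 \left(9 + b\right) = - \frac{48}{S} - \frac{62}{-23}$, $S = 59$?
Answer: $\frac{31514793}{2714} \approx 11612.0$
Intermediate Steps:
$b = - \frac{23149}{2714}$ ($b = -9 + \frac{- \frac{48}{59} - \frac{62}{-23}}{4} = -9 + \frac{\left(-48\right) \frac{1}{59} - - \frac{62}{23}}{4} = -9 + \frac{- \frac{48}{59} + \frac{62}{23}}{4} = -9 + \frac{1}{4} \cdot \frac{2554}{1357} = -9 + \frac{1277}{2714} = - \frac{23149}{2714} \approx -8.5295$)
$87 \left(b + 142\right) = 87 \left(- \frac{23149}{2714} + 142\right) = 87 \cdot \frac{362239}{2714} = \frac{31514793}{2714}$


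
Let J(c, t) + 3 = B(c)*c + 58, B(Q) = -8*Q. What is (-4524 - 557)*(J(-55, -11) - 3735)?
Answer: 141658280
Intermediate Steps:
J(c, t) = 55 - 8*c**2 (J(c, t) = -3 + ((-8*c)*c + 58) = -3 + (-8*c**2 + 58) = -3 + (58 - 8*c**2) = 55 - 8*c**2)
(-4524 - 557)*(J(-55, -11) - 3735) = (-4524 - 557)*((55 - 8*(-55)**2) - 3735) = -5081*((55 - 8*3025) - 3735) = -5081*((55 - 24200) - 3735) = -5081*(-24145 - 3735) = -5081*(-27880) = 141658280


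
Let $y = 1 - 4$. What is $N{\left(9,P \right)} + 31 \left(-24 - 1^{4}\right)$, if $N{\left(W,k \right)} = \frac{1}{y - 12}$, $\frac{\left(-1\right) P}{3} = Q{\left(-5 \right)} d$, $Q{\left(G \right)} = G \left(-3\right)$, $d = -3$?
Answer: $- \frac{11626}{15} \approx -775.07$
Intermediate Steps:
$y = -3$ ($y = 1 - 4 = -3$)
$Q{\left(G \right)} = - 3 G$
$P = 135$ ($P = - 3 \left(-3\right) \left(-5\right) \left(-3\right) = - 3 \cdot 15 \left(-3\right) = \left(-3\right) \left(-45\right) = 135$)
$N{\left(W,k \right)} = - \frac{1}{15}$ ($N{\left(W,k \right)} = \frac{1}{-3 - 12} = \frac{1}{-15} = - \frac{1}{15}$)
$N{\left(9,P \right)} + 31 \left(-24 - 1^{4}\right) = - \frac{1}{15} + 31 \left(-24 - 1^{4}\right) = - \frac{1}{15} + 31 \left(-24 - 1\right) = - \frac{1}{15} + 31 \left(-25\right) = - \frac{1}{15} - 775 = - \frac{11626}{15}$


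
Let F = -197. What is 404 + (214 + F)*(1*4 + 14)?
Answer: 710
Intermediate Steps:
404 + (214 + F)*(1*4 + 14) = 404 + (214 - 197)*(1*4 + 14) = 404 + 17*(4 + 14) = 404 + 17*18 = 404 + 306 = 710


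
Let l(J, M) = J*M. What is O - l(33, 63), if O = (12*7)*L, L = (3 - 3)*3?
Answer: -2079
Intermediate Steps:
L = 0 (L = 0*3 = 0)
O = 0 (O = (12*7)*0 = 84*0 = 0)
O - l(33, 63) = 0 - 33*63 = 0 - 1*2079 = 0 - 2079 = -2079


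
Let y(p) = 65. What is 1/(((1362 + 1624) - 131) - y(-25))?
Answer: 1/2790 ≈ 0.00035842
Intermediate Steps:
1/(((1362 + 1624) - 131) - y(-25)) = 1/(((1362 + 1624) - 131) - 1*65) = 1/((2986 - 131) - 65) = 1/(2855 - 65) = 1/2790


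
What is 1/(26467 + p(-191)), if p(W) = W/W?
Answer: 1/26468 ≈ 3.7781e-5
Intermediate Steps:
p(W) = 1
1/(26467 + p(-191)) = 1/(26467 + 1) = 1/26468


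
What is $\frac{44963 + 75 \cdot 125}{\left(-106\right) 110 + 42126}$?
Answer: $\frac{27169}{15233} \approx 1.7836$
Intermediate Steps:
$\frac{44963 + 75 \cdot 125}{\left(-106\right) 110 + 42126} = \frac{44963 + 9375}{-11660 + 42126} = \frac{54338}{30466} = 54338 \cdot \frac{1}{30466} = \frac{27169}{15233}$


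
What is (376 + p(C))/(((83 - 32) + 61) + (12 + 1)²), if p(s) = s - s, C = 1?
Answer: 376/281 ≈ 1.3381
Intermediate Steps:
p(s) = 0
(376 + p(C))/(((83 - 32) + 61) + (12 + 1)²) = (376 + 0)/(((83 - 32) + 61) + (12 + 1)²) = 376/((51 + 61) + 13²) = 376/(112 + 169) = 376/281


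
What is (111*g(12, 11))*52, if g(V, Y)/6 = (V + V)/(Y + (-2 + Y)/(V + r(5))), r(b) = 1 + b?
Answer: 1662336/23 ≈ 72276.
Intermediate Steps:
g(V, Y) = 12*V/(Y + (-2 + Y)/(6 + V)) (g(V, Y) = 6*((V + V)/(Y + (-2 + Y)/(V + (1 + 5)))) = 6*((2*V)/(Y + (-2 + Y)/(V + 6))) = 6*((2*V)/(Y + (-2 + Y)/(6 + V))) = 6*(2*V/(Y + (-2 + Y)/(6 + V))) = 12*V/(Y + (-2 + Y)/(6 + V)))
(111*g(12, 11))*52 = (111*(12*12*(6 + 12)/(-2 + 7*11 + 12*11)))*52 = (111*(12*12*18/(-2 + 77 + 132)))*52 = (111*(12*12*18/207))*52 = (111*(12*12*(1/207)*18))*52 = (111*(288/23))*52 = (31968/23)*52 = 1662336/23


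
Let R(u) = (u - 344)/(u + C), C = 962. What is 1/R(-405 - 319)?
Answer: -119/534 ≈ -0.22285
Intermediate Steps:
R(u) = (-344 + u)/(962 + u) (R(u) = (u - 344)/(u + 962) = (-344 + u)/(962 + u))
1/R(-405 - 319) = 1/((-344 + (-405 - 319))/(962 + (-405 - 319))) = 1/((-344 - 724)/(962 - 724)) = 1/(-1068/238) = 1/((1/238)*(-1068)) = 1/(-534/119) = -119/534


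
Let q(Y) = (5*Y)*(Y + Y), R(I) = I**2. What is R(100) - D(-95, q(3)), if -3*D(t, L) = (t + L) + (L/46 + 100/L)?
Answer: 6209600/621 ≈ 9999.4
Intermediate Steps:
q(Y) = 10*Y**2 (q(Y) = (5*Y)*(2*Y) = 10*Y**2)
D(t, L) = -100/(3*L) - 47*L/138 - t/3 (D(t, L) = -((t + L) + (L/46 + 100/L))/3 = -((L + t) + (L*(1/46) + 100/L))/3 = -((L + t) + (L/46 + 100/L))/3 = -((L + t) + (100/L + L/46))/3 = -(t + 100/L + 47*L/46)/3 = -100/(3*L) - 47*L/138 - t/3)
R(100) - D(-95, q(3)) = 100**2 - (-4600 - 10*3**2*(46*(-95) + 47*(10*3**2)))/(138*(10*3**2)) = 10000 - (-4600 - 10*9*(-4370 + 47*(10*9)))/(138*(10*9)) = 10000 - (-4600 - 1*90*(-4370 + 47*90))/(138*90) = 10000 - (-4600 - 1*90*(-4370 + 4230))/(138*90) = 10000 - (-4600 - 1*90*(-140))/(138*90) = 10000 - (-4600 + 12600)/(138*90) = 10000 - 8000/(138*90) = 10000 - 1*400/621 = 10000 - 400/621 = 6209600/621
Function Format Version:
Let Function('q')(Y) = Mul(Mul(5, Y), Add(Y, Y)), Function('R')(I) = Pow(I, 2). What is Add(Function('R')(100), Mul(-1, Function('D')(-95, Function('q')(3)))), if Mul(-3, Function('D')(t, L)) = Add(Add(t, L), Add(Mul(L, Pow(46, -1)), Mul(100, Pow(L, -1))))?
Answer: Rational(6209600, 621) ≈ 9999.4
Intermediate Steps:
Function('q')(Y) = Mul(10, Pow(Y, 2)) (Function('q')(Y) = Mul(Mul(5, Y), Mul(2, Y)) = Mul(10, Pow(Y, 2)))
Function('D')(t, L) = Add(Mul(Rational(-100, 3), Pow(L, -1)), Mul(Rational(-47, 138), L), Mul(Rational(-1, 3), t)) (Function('D')(t, L) = Mul(Rational(-1, 3), Add(Add(t, L), Add(Mul(L, Pow(46, -1)), Mul(100, Pow(L, -1))))) = Mul(Rational(-1, 3), Add(Add(L, t), Add(Mul(L, Rational(1, 46)), Mul(100, Pow(L, -1))))) = Mul(Rational(-1, 3), Add(Add(L, t), Add(Mul(Rational(1, 46), L), Mul(100, Pow(L, -1))))) = Mul(Rational(-1, 3), Add(Add(L, t), Add(Mul(100, Pow(L, -1)), Mul(Rational(1, 46), L)))) = Mul(Rational(-1, 3), Add(t, Mul(100, Pow(L, -1)), Mul(Rational(47, 46), L))) = Add(Mul(Rational(-100, 3), Pow(L, -1)), Mul(Rational(-47, 138), L), Mul(Rational(-1, 3), t)))
Add(Function('R')(100), Mul(-1, Function('D')(-95, Function('q')(3)))) = Add(Pow(100, 2), Mul(-1, Mul(Rational(1, 138), Pow(Mul(10, Pow(3, 2)), -1), Add(-4600, Mul(-1, Mul(10, Pow(3, 2)), Add(Mul(46, -95), Mul(47, Mul(10, Pow(3, 2))))))))) = Add(10000, Mul(-1, Mul(Rational(1, 138), Pow(Mul(10, 9), -1), Add(-4600, Mul(-1, Mul(10, 9), Add(-4370, Mul(47, Mul(10, 9)))))))) = Add(10000, Mul(-1, Mul(Rational(1, 138), Pow(90, -1), Add(-4600, Mul(-1, 90, Add(-4370, Mul(47, 90))))))) = Add(10000, Mul(-1, Mul(Rational(1, 138), Rational(1, 90), Add(-4600, Mul(-1, 90, Add(-4370, 4230)))))) = Add(10000, Mul(-1, Mul(Rational(1, 138), Rational(1, 90), Add(-4600, Mul(-1, 90, -140))))) = Add(10000, Mul(-1, Mul(Rational(1, 138), Rational(1, 90), Add(-4600, 12600)))) = Add(10000, Mul(-1, Mul(Rational(1, 138), Rational(1, 90), 8000))) = Add(10000, Mul(-1, Rational(400, 621))) = Add(10000, Rational(-400, 621)) = Rational(6209600, 621)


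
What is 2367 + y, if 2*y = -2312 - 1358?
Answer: 532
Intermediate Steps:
y = -1835 (y = (-2312 - 1358)/2 = (1/2)*(-3670) = -1835)
2367 + y = 2367 - 1835 = 532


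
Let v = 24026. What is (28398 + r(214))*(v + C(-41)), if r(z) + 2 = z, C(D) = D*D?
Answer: 735477270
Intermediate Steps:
C(D) = D²
r(z) = -2 + z
(28398 + r(214))*(v + C(-41)) = (28398 + (-2 + 214))*(24026 + (-41)²) = (28398 + 212)*(24026 + 1681) = 28610*25707 = 735477270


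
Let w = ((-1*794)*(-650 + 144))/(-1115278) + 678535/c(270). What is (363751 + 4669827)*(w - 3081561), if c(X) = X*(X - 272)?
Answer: -467273955369670922429/30112506 ≈ -1.5518e+13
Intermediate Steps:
c(X) = X*(-272 + X)
w = -75697211029/60225012 (w = ((-1*794)*(-650 + 144))/(-1115278) + 678535/((270*(-272 + 270))) = -794*(-506)*(-1/1115278) + 678535/((270*(-2))) = 401764*(-1/1115278) + 678535/(-540) = -200882/557639 + 678535*(-1/540) = -200882/557639 - 135707/108 = -75697211029/60225012 ≈ -1256.9)
(363751 + 4669827)*(w - 3081561) = (363751 + 4669827)*(-75697211029/60225012 - 3081561) = 5033578*(-185662745414761/60225012) = -467273955369670922429/30112506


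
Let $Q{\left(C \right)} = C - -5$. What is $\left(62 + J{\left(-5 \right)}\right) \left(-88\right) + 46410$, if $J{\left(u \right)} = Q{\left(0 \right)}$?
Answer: $40514$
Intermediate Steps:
$Q{\left(C \right)} = 5 + C$ ($Q{\left(C \right)} = C + 5 = 5 + C$)
$J{\left(u \right)} = 5$ ($J{\left(u \right)} = 5 + 0 = 5$)
$\left(62 + J{\left(-5 \right)}\right) \left(-88\right) + 46410 = \left(62 + 5\right) \left(-88\right) + 46410 = 67 \left(-88\right) + 46410 = -5896 + 46410 = 40514$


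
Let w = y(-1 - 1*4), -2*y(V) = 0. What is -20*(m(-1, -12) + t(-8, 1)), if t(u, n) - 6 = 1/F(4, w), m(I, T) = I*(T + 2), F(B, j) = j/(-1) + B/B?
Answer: -340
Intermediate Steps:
y(V) = 0 (y(V) = -½*0 = 0)
w = 0
F(B, j) = 1 - j (F(B, j) = j*(-1) + 1 = -j + 1 = 1 - j)
m(I, T) = I*(2 + T)
t(u, n) = 7 (t(u, n) = 6 + 1/(1 - 1*0) = 6 + 1/(1 + 0) = 6 + 1/1 = 6 + 1 = 7)
-20*(m(-1, -12) + t(-8, 1)) = -20*(-(2 - 12) + 7) = -20*(-1*(-10) + 7) = -20*(10 + 7) = -20*17 = -340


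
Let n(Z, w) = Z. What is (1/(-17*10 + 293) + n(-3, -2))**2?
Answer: 135424/15129 ≈ 8.9513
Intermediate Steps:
(1/(-17*10 + 293) + n(-3, -2))**2 = (1/(-17*10 + 293) - 3)**2 = (1/(-170 + 293) - 3)**2 = (1/123 - 3)**2 = (-368/123)**2 = 135424/15129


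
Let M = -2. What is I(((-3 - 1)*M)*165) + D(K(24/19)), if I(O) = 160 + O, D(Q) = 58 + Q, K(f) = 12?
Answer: 1550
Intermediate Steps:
I(((-3 - 1)*M)*165) + D(K(24/19)) = (160 + ((-3 - 1)*(-2))*165) + (58 + 12) = (160 - 4*(-2)*165) + 70 = (160 + 8*165) + 70 = (160 + 1320) + 70 = 1480 + 70 = 1550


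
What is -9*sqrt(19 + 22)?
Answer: -9*sqrt(41) ≈ -57.628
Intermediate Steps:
-9*sqrt(19 + 22) = -9*sqrt(41)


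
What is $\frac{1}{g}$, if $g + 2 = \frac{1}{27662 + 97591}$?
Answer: $- \frac{125253}{250505} \approx -0.5$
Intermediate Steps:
$g = - \frac{250505}{125253}$ ($g = -2 + \frac{1}{27662 + 97591} = -2 + \frac{1}{125253} = - \frac{250505}{125253} \approx -2.0$)
$\frac{1}{g} = \frac{1}{- \frac{250505}{125253}} = - \frac{125253}{250505}$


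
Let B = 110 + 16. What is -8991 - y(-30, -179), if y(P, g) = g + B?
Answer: -8938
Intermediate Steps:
B = 126
y(P, g) = 126 + g (y(P, g) = g + 126 = 126 + g)
-8991 - y(-30, -179) = -8991 - (126 - 179) = -8991 - 1*(-53) = -8991 + 53 = -8938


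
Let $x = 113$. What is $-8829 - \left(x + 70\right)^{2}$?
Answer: $-42318$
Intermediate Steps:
$-8829 - \left(x + 70\right)^{2} = -8829 - \left(113 + 70\right)^{2} = -8829 - 183^{2} = -8829 - 33489 = -42318$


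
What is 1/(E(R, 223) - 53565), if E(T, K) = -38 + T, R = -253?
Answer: -1/53856 ≈ -1.8568e-5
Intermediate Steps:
1/(E(R, 223) - 53565) = 1/((-38 - 253) - 53565) = 1/(-291 - 53565) = 1/(-53856) = -1/53856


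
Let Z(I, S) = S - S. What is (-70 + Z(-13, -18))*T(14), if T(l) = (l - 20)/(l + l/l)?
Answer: 28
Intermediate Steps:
Z(I, S) = 0
T(l) = (-20 + l)/(1 + l) (T(l) = (-20 + l)/(l + 1) = (-20 + l)/(1 + l))
(-70 + Z(-13, -18))*T(14) = (-70 + 0)*((-20 + 14)/(1 + 14)) = -70*(-6)/15 = -14*(-6)/3 = -70*(-⅖) = 28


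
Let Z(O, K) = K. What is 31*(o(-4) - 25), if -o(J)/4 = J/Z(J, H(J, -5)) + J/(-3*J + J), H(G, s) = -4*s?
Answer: -3441/5 ≈ -688.20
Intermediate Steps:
o(J) = 2 - J/5 (o(J) = -4*(J/((-4*(-5))) + J/(-3*J + J)) = -4*(J/20 + J/((-2*J))) = -4*(J*(1/20) + J*(-1/(2*J))) = -4*(J/20 - 1/2) = -4*(-1/2 + J/20) = 2 - J/5)
31*(o(-4) - 25) = 31*((2 - 1/5*(-4)) - 25) = 31*((2 + 4/5) - 25) = 31*(14/5 - 25) = 31*(-111/5) = -3441/5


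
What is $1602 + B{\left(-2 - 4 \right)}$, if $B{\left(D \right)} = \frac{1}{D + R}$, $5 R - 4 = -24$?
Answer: $\frac{16019}{10} \approx 1601.9$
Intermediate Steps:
$R = -4$ ($R = \frac{4}{5} + \frac{1}{5} \left(-24\right) = \frac{4}{5} - \frac{24}{5} = -4$)
$B{\left(D \right)} = \frac{1}{-4 + D}$ ($B{\left(D \right)} = \frac{1}{D - 4} = \frac{1}{-4 + D}$)
$1602 + B{\left(-2 - 4 \right)} = 1602 + \frac{1}{-4 - 6} = 1602 + \frac{1}{-10} = 1602 - \frac{1}{10} = \frac{16019}{10}$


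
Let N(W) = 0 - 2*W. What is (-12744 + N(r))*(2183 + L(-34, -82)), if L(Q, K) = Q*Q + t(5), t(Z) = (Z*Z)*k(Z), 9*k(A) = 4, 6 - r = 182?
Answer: -373631192/9 ≈ -4.1515e+7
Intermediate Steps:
r = -176 (r = 6 - 1*182 = 6 - 182 = -176)
k(A) = 4/9 (k(A) = (1/9)*4 = 4/9)
t(Z) = 4*Z**2/9 (t(Z) = (Z*Z)*(4/9) = Z**2*(4/9) = 4*Z**2/9)
N(W) = -2*W
L(Q, K) = 100/9 + Q**2 (L(Q, K) = Q*Q + (4/9)*5**2 = Q**2 + (4/9)*25 = Q**2 + 100/9 = 100/9 + Q**2)
(-12744 + N(r))*(2183 + L(-34, -82)) = (-12744 - 2*(-176))*(2183 + (100/9 + (-34)**2)) = (-12744 + 352)*(2183 + (100/9 + 1156)) = -12392*(2183 + 10504/9) = -12392*30151/9 = -373631192/9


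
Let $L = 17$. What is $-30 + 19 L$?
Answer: $293$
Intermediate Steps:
$-30 + 19 L = -30 + 19 \cdot 17 = -30 + 323 = 293$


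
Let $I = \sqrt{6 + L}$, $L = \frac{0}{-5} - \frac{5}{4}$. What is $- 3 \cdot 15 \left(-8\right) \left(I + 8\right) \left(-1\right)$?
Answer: $-2880 - 180 \sqrt{19} \approx -3664.6$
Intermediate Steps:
$L = - \frac{5}{4}$ ($L = 0 \left(- \frac{1}{5}\right) - \frac{5}{4} = 0 - \frac{5}{4} = - \frac{5}{4} \approx -1.25$)
$I = \frac{\sqrt{19}}{2}$ ($I = \sqrt{6 - \frac{5}{4}} = \sqrt{\frac{19}{4}} = \frac{\sqrt{19}}{2} \approx 2.1795$)
$- 3 \cdot 15 \left(-8\right) \left(I + 8\right) \left(-1\right) = - 3 \cdot 15 \left(-8\right) \left(\frac{\sqrt{19}}{2} + 8\right) \left(-1\right) = \left(-3\right) \left(-120\right) \left(8 + \frac{\sqrt{19}}{2}\right) \left(-1\right) = 360 \left(-8 - \frac{\sqrt{19}}{2}\right) = -2880 - 180 \sqrt{19}$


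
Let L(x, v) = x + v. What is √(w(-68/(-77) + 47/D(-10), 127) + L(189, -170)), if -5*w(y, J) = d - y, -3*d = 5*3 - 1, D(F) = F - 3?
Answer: √4370776410/15015 ≈ 4.4031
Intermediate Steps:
D(F) = -3 + F
d = -14/3 (d = -(5*3 - 1)/3 = -(15 - 1)/3 = -⅓*14 = -14/3 ≈ -4.6667)
w(y, J) = 14/15 + y/5 (w(y, J) = -(-14/3 - y)/5 = 14/15 + y/5)
L(x, v) = v + x
√(w(-68/(-77) + 47/D(-10), 127) + L(189, -170)) = √((14/15 + (-68/(-77) + 47/(-3 - 10))/5) + (-170 + 189)) = √((14/15 + (-68*(-1/77) + 47/(-13))/5) + 19) = √((14/15 + (68/77 + 47*(-1/13))/5) + 19) = √((14/15 + (68/77 - 47/13)/5) + 19) = √((14/15 + (⅕)*(-2735/1001)) + 19) = √((14/15 - 547/1001) + 19) = √(5809/15015 + 19) = √(291094/15015) = √4370776410/15015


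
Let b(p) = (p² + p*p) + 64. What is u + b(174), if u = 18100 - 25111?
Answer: 53605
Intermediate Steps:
u = -7011
b(p) = 64 + 2*p² (b(p) = (p² + p²) + 64 = 2*p² + 64 = 64 + 2*p²)
u + b(174) = -7011 + (64 + 2*174²) = -7011 + (64 + 2*30276) = -7011 + (64 + 60552) = -7011 + 60616 = 53605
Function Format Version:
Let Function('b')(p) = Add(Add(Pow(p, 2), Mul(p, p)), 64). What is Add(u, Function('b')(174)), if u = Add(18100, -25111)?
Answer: 53605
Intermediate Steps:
u = -7011
Function('b')(p) = Add(64, Mul(2, Pow(p, 2))) (Function('b')(p) = Add(Add(Pow(p, 2), Pow(p, 2)), 64) = Add(Mul(2, Pow(p, 2)), 64) = Add(64, Mul(2, Pow(p, 2))))
Add(u, Function('b')(174)) = Add(-7011, Add(64, Mul(2, Pow(174, 2)))) = Add(-7011, Add(64, Mul(2, 30276))) = Add(-7011, Add(64, 60552)) = Add(-7011, 60616) = 53605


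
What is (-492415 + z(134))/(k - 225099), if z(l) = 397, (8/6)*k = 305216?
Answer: -164006/1271 ≈ -129.04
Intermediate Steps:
k = 228912 (k = (¾)*305216 = 228912)
(-492415 + z(134))/(k - 225099) = (-492415 + 397)/(228912 - 225099) = -492018/3813 = -492018*1/3813 = -164006/1271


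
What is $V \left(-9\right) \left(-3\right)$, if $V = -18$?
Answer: $-486$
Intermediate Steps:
$V \left(-9\right) \left(-3\right) = \left(-18\right) \left(-9\right) \left(-3\right) = 162 \left(-3\right) = -486$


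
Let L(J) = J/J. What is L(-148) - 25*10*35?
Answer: -8749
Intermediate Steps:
L(J) = 1
L(-148) - 25*10*35 = 1 - 25*10*35 = 1 - 250*35 = 1 - 8750 = -8749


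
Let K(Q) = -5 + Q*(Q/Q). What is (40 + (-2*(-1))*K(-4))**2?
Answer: 484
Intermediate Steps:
K(Q) = -5 + Q (K(Q) = -5 + Q*1 = -5 + Q)
(40 + (-2*(-1))*K(-4))**2 = (40 + (-2*(-1))*(-5 - 4))**2 = (40 + 2*(-9))**2 = (40 - 18)**2 = 22**2 = 484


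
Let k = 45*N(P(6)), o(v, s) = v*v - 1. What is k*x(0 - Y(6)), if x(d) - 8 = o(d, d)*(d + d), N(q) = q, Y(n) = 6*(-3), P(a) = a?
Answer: 3141720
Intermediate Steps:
Y(n) = -18
o(v, s) = -1 + v² (o(v, s) = v² - 1 = -1 + v²)
x(d) = 8 + 2*d*(-1 + d²) (x(d) = 8 + (-1 + d²)*(d + d) = 8 + (-1 + d²)*(2*d) = 8 + 2*d*(-1 + d²))
k = 270 (k = 45*6 = 270)
k*x(0 - Y(6)) = 270*(8 - 2*(0 - 1*(-18)) + 2*(0 - 1*(-18))³) = 270*(8 - 2*(0 + 18) + 2*(0 + 18)³) = 270*(8 - 2*18 + 2*18³) = 270*(8 - 36 + 2*5832) = 270*(8 - 36 + 11664) = 270*11636 = 3141720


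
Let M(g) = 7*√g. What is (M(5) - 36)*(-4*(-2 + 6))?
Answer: 576 - 112*√5 ≈ 325.56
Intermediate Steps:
(M(5) - 36)*(-4*(-2 + 6)) = (7*√5 - 36)*(-4*(-2 + 6)) = (-36 + 7*√5)*(-4*4) = (-36 + 7*√5)*(-16) = 576 - 112*√5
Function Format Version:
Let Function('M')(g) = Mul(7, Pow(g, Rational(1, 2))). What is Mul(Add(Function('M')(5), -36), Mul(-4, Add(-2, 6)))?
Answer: Add(576, Mul(-112, Pow(5, Rational(1, 2)))) ≈ 325.56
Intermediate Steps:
Mul(Add(Function('M')(5), -36), Mul(-4, Add(-2, 6))) = Mul(Add(Mul(7, Pow(5, Rational(1, 2))), -36), Mul(-4, Add(-2, 6))) = Mul(Add(-36, Mul(7, Pow(5, Rational(1, 2)))), Mul(-4, 4)) = Mul(Add(-36, Mul(7, Pow(5, Rational(1, 2)))), -16) = Add(576, Mul(-112, Pow(5, Rational(1, 2))))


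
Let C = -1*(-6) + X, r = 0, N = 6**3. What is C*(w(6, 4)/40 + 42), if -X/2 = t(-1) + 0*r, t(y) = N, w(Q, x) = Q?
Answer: -179559/10 ≈ -17956.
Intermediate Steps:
N = 216
t(y) = 216
X = -432 (X = -2*(216 + 0*0) = -2*(216 + 0) = -2*216 = -432)
C = -426 (C = -1*(-6) - 432 = 6 - 432 = -426)
C*(w(6, 4)/40 + 42) = -426*(6/40 + 42) = -426*(6*(1/40) + 42) = -426*(3/20 + 42) = -426*843/20 = -179559/10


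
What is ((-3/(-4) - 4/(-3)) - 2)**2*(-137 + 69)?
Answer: -17/36 ≈ -0.47222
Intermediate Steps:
((-3/(-4) - 4/(-3)) - 2)**2*(-137 + 69) = ((-3*(-1/4) - 4*(-1/3)) - 2)**2*(-68) = ((3/4 + 4/3) - 2)**2*(-68) = (25/12 - 2)**2*(-68) = (1/12)**2*(-68) = (1/144)*(-68) = -17/36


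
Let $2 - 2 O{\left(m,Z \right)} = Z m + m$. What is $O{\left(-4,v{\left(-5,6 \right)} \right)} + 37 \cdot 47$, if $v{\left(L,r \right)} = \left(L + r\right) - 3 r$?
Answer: $1708$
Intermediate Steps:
$v{\left(L,r \right)} = L - 2 r$
$O{\left(m,Z \right)} = 1 - \frac{m}{2} - \frac{Z m}{2}$ ($O{\left(m,Z \right)} = 1 - \frac{Z m + m}{2} = 1 - \frac{m + Z m}{2} = 1 - \left(\frac{m}{2} + \frac{Z m}{2}\right) = 1 - \frac{m}{2} - \frac{Z m}{2}$)
$O{\left(-4,v{\left(-5,6 \right)} \right)} + 37 \cdot 47 = \left(1 - -2 - \frac{1}{2} \left(-5 - 12\right) \left(-4\right)\right) + 37 \cdot 47 = \left(1 + 2 - \frac{1}{2} \left(-5 - 12\right) \left(-4\right)\right) + 1739 = \left(1 + 2 - \left(- \frac{17}{2}\right) \left(-4\right)\right) + 1739 = \left(1 + 2 - 34\right) + 1739 = -31 + 1739 = 1708$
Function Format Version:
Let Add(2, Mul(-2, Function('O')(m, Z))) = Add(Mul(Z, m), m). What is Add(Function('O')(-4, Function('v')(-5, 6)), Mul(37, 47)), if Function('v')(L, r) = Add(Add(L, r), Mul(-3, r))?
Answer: 1708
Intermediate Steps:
Function('v')(L, r) = Add(L, Mul(-2, r))
Function('O')(m, Z) = Add(1, Mul(Rational(-1, 2), m), Mul(Rational(-1, 2), Z, m)) (Function('O')(m, Z) = Add(1, Mul(Rational(-1, 2), Add(Mul(Z, m), m))) = Add(1, Mul(Rational(-1, 2), Add(m, Mul(Z, m)))) = Add(1, Add(Mul(Rational(-1, 2), m), Mul(Rational(-1, 2), Z, m))) = Add(1, Mul(Rational(-1, 2), m), Mul(Rational(-1, 2), Z, m)))
Add(Function('O')(-4, Function('v')(-5, 6)), Mul(37, 47)) = Add(Add(1, Mul(Rational(-1, 2), -4), Mul(Rational(-1, 2), Add(-5, Mul(-2, 6)), -4)), Mul(37, 47)) = Add(Add(1, 2, Mul(Rational(-1, 2), Add(-5, -12), -4)), 1739) = Add(Add(1, 2, Mul(Rational(-1, 2), -17, -4)), 1739) = Add(Add(1, 2, -34), 1739) = Add(-31, 1739) = 1708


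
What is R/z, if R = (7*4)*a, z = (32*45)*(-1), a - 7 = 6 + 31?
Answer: -77/90 ≈ -0.85556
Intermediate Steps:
a = 44 (a = 7 + (6 + 31) = 7 + 37 = 44)
z = -1440 (z = 1440*(-1) = -1440)
R = 1232 (R = (7*4)*44 = 28*44 = 1232)
R/z = 1232/(-1440) = 1232*(-1/1440) = -77/90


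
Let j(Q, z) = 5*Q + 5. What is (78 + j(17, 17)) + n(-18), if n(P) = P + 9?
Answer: 159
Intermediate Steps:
j(Q, z) = 5 + 5*Q
n(P) = 9 + P
(78 + j(17, 17)) + n(-18) = (78 + (5 + 5*17)) + (9 - 18) = (78 + (5 + 85)) - 9 = (78 + 90) - 9 = 168 - 9 = 159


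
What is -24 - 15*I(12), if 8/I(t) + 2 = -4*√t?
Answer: -1188/47 + 240*√3/47 ≈ -16.432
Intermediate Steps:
I(t) = 8/(-2 - 4*√t)
-24 - 15*I(12) = -24 - (-60)/(1 + 2*√12) = -24 - (-60)/(1 + 2*(2*√3)) = -24 - (-60)/(1 + 4*√3) = -24 + 60/(1 + 4*√3)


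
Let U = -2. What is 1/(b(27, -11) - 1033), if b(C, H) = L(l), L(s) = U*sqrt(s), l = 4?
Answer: -1/1037 ≈ -0.00096432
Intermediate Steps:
L(s) = -2*sqrt(s)
b(C, H) = -4 (b(C, H) = -2*sqrt(4) = -2*2 = -4)
1/(b(27, -11) - 1033) = 1/(-4 - 1033) = 1/(-1037) = -1/1037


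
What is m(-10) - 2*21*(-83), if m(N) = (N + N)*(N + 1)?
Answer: 3666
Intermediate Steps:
m(N) = 2*N*(1 + N) (m(N) = (2*N)*(1 + N) = 2*N*(1 + N))
m(-10) - 2*21*(-83) = 2*(-10)*(1 - 10) - 2*21*(-83) = 2*(-10)*(-9) - 42*(-83) = 180 + 3486 = 3666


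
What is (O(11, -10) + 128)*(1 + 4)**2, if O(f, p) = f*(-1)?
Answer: 2925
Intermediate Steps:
O(f, p) = -f
(O(11, -10) + 128)*(1 + 4)**2 = (-1*11 + 128)*(1 + 4)**2 = (-11 + 128)*5**2 = 117*25 = 2925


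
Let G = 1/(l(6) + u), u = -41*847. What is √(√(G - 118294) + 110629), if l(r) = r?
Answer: √(133368552101989 + 173605*I*√5704363053519)/34721 ≈ 332.61 + 0.51703*I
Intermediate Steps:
u = -34727
G = -1/34721 (G = 1/(6 - 34727) = 1/(-34721) = -1/34721 ≈ -2.8801e-5)
√(√(G - 118294) + 110629) = √(√(-1/34721 - 118294) + 110629) = √(√(-4107285975/34721) + 110629) = √(5*I*√5704363053519/34721 + 110629) = √(110629 + 5*I*√5704363053519/34721)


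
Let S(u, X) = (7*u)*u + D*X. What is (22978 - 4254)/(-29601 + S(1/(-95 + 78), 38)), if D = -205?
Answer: -1352809/2701498 ≈ -0.50076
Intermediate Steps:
S(u, X) = -205*X + 7*u² (S(u, X) = (7*u)*u - 205*X = 7*u² - 205*X = -205*X + 7*u²)
(22978 - 4254)/(-29601 + S(1/(-95 + 78), 38)) = (22978 - 4254)/(-29601 + (-205*38 + 7*(1/(-95 + 78))²)) = 18724/(-29601 + (-7790 + 7*(1/(-17))²)) = 18724/(-29601 + (-7790 + 7*(-1/17)²)) = 18724/(-29601 + (-7790 + 7*(1/289))) = 18724/(-29601 + (-7790 + 7/289)) = 18724/(-29601 - 2251303/289) = 18724/(-10805992/289) = 18724*(-289/10805992) = -1352809/2701498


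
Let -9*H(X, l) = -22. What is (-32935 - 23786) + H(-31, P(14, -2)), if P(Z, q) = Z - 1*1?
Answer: -510467/9 ≈ -56719.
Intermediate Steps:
P(Z, q) = -1 + Z (P(Z, q) = Z - 1 = -1 + Z)
H(X, l) = 22/9 (H(X, l) = -⅑*(-22) = 22/9)
(-32935 - 23786) + H(-31, P(14, -2)) = (-32935 - 23786) + 22/9 = -56721 + 22/9 = -510467/9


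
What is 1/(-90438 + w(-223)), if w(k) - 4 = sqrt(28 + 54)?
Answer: -45217/4089154137 - sqrt(82)/8178308274 ≈ -1.1059e-5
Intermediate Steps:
w(k) = 4 + sqrt(82) (w(k) = 4 + sqrt(28 + 54) = 4 + sqrt(82))
1/(-90438 + w(-223)) = 1/(-90438 + (4 + sqrt(82))) = 1/(-90434 + sqrt(82))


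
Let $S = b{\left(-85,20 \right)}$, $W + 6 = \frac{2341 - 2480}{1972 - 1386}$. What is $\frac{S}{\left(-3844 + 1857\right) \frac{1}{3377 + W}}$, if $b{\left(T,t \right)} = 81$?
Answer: $- \frac{159996627}{1164382} \approx -137.41$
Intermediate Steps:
$W = - \frac{3655}{586}$ ($W = -6 + \frac{2341 - 2480}{1972 - 1386} = -6 - \frac{139}{586} = - \frac{3655}{586} \approx -6.2372$)
$S = 81$
$\frac{S}{\left(-3844 + 1857\right) \frac{1}{3377 + W}} = \frac{81}{\left(-3844 + 1857\right) \frac{1}{3377 - \frac{3655}{586}}} = \frac{81}{\left(-1987\right) \frac{1}{\frac{1975267}{586}}} = \frac{81}{\left(-1987\right) \frac{586}{1975267}} = \frac{81}{- \frac{1164382}{1975267}} = 81 \left(- \frac{1975267}{1164382}\right) = - \frac{159996627}{1164382}$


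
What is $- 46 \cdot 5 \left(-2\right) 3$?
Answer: $1380$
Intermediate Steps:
$- 46 \cdot 5 \left(-2\right) 3 = \left(-46\right) \left(-10\right) 3 = 460 \cdot 3 = 1380$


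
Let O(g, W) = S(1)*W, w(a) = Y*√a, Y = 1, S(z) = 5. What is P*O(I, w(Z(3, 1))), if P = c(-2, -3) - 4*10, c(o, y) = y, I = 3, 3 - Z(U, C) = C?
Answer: -215*√2 ≈ -304.06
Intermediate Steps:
Z(U, C) = 3 - C
w(a) = √a (w(a) = 1*√a = √a)
O(g, W) = 5*W
P = -43 (P = -3 - 4*10 = -3 - 40 = -43)
P*O(I, w(Z(3, 1))) = -215*√(3 - 1*1) = -215*√(3 - 1) = -215*√2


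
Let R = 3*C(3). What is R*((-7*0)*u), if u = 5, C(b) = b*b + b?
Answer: 0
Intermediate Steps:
C(b) = b + b**2 (C(b) = b**2 + b = b + b**2)
R = 36 (R = 3*(3*(1 + 3)) = 3*(3*4) = 3*12 = 36)
R*((-7*0)*u) = 36*(-7*0*5) = 36*(0*5) = 36*0 = 0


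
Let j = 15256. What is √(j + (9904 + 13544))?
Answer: 4*√2419 ≈ 196.73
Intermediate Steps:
√(j + (9904 + 13544)) = √(15256 + (9904 + 13544)) = √(15256 + 23448) = √38704 = 4*√2419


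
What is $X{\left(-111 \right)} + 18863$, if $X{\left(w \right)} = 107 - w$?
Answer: $19081$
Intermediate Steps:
$X{\left(-111 \right)} + 18863 = \left(107 - -111\right) + 18863 = \left(107 + 111\right) + 18863 = 218 + 18863 = 19081$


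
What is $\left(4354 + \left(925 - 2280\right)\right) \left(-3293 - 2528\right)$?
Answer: $-17457179$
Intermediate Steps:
$\left(4354 + \left(925 - 2280\right)\right) \left(-3293 - 2528\right) = \left(4354 - 1355\right) \left(-5821\right) = 2999 \left(-5821\right) = -17457179$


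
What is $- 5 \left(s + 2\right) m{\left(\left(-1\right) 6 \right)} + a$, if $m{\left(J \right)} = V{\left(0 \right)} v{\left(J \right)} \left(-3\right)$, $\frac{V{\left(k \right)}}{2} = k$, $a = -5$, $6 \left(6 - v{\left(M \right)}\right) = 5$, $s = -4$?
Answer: $-5$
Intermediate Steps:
$v{\left(M \right)} = \frac{31}{6}$ ($v{\left(M \right)} = 6 - \frac{5}{6} = \frac{31}{6}$)
$V{\left(k \right)} = 2 k$
$m{\left(J \right)} = 0$ ($m{\left(J \right)} = 2 \cdot 0 \cdot \frac{31}{6} \left(-3\right) = 0 \cdot \frac{31}{6} \left(-3\right) = 0 \left(-3\right) = 0$)
$- 5 \left(s + 2\right) m{\left(\left(-1\right) 6 \right)} + a = - 5 \left(-4 + 2\right) 0 - 5 = \left(-5\right) \left(-2\right) 0 - 5 = 10 \cdot 0 - 5 = 0 - 5 = -5$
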